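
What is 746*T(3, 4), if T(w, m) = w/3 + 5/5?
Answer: 1492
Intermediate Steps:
T(w, m) = 1 + w/3 (T(w, m) = w*(1/3) + 5*(1/5) = w/3 + 1 = 1 + w/3)
746*T(3, 4) = 746*(1 + (1/3)*3) = 746*(1 + 1) = 746*2 = 1492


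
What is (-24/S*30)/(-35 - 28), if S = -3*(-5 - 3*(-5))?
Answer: -8/21 ≈ -0.38095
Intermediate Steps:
S = -30 (S = -3*(-5 + 15) = -3*10 = -30)
(-24/S*30)/(-35 - 28) = (-24/(-30)*30)/(-35 - 28) = (-24*(-1/30)*30)/(-63) = ((4/5)*30)*(-1/63) = 24*(-1/63) = -8/21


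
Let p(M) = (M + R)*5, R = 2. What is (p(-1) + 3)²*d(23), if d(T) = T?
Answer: 1472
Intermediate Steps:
p(M) = 10 + 5*M (p(M) = (M + 2)*5 = (2 + M)*5 = 10 + 5*M)
(p(-1) + 3)²*d(23) = ((10 + 5*(-1)) + 3)²*23 = ((10 - 5) + 3)²*23 = (5 + 3)²*23 = 8²*23 = 64*23 = 1472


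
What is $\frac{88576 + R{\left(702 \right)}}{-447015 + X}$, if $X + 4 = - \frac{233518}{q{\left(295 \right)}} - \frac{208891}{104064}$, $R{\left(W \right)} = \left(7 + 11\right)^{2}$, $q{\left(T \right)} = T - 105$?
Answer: $- \frac{878872512000}{4431435848741} \approx -0.19833$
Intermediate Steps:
$q{\left(T \right)} = -105 + T$ ($q{\left(T \right)} = T - 105 = -105 + T$)
$R{\left(W \right)} = 324$ ($R{\left(W \right)} = 18^{2} = 324$)
$X = - \frac{12209797541}{9886080}$ ($X = -4 - \left(\frac{208891}{104064} + \frac{233518}{-105 + 295}\right) = -4 - \left(\frac{208891}{104064} + \frac{233518}{190}\right) = -4 - \frac{12170253221}{9886080} = - \frac{12209797541}{9886080} \approx -1235.0$)
$\frac{88576 + R{\left(702 \right)}}{-447015 + X} = \frac{88576 + 324}{-447015 - \frac{12209797541}{9886080}} = \frac{88900}{- \frac{4431435848741}{9886080}} = 88900 \left(- \frac{9886080}{4431435848741}\right) = - \frac{878872512000}{4431435848741}$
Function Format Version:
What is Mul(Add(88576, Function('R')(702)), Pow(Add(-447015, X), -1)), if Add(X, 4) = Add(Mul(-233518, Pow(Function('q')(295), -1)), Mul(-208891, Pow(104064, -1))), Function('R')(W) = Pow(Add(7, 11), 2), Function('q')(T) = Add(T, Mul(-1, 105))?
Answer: Rational(-878872512000, 4431435848741) ≈ -0.19833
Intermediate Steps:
Function('q')(T) = Add(-105, T) (Function('q')(T) = Add(T, -105) = Add(-105, T))
Function('R')(W) = 324 (Function('R')(W) = Pow(18, 2) = 324)
X = Rational(-12209797541, 9886080) (X = Add(-4, Add(Mul(-233518, Pow(Add(-105, 295), -1)), Mul(-208891, Pow(104064, -1)))) = Add(-4, Add(Mul(-233518, Pow(190, -1)), Mul(-208891, Rational(1, 104064)))) = Add(-4, Add(Mul(-233518, Rational(1, 190)), Rational(-208891, 104064))) = Add(-4, Add(Rational(-116759, 95), Rational(-208891, 104064))) = Add(-4, Rational(-12170253221, 9886080)) = Rational(-12209797541, 9886080) ≈ -1235.0)
Mul(Add(88576, Function('R')(702)), Pow(Add(-447015, X), -1)) = Mul(Add(88576, 324), Pow(Add(-447015, Rational(-12209797541, 9886080)), -1)) = Mul(88900, Pow(Rational(-4431435848741, 9886080), -1)) = Mul(88900, Rational(-9886080, 4431435848741)) = Rational(-878872512000, 4431435848741)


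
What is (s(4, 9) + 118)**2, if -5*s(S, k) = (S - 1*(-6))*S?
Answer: 12100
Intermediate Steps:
s(S, k) = -S*(6 + S)/5 (s(S, k) = -(S - 1*(-6))*S/5 = -(S + 6)*S/5 = -(6 + S)*S/5 = -S*(6 + S)/5)
(s(4, 9) + 118)**2 = (-1/5*4*(6 + 4) + 118)**2 = (-1/5*4*10 + 118)**2 = (-8 + 118)**2 = 110**2 = 12100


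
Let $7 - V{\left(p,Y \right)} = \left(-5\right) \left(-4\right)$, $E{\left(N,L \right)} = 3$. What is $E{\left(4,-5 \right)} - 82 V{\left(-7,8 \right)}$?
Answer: $1069$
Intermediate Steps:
$V{\left(p,Y \right)} = -13$ ($V{\left(p,Y \right)} = 7 - \left(-5\right) \left(-4\right) = 7 - 20 = -13$)
$E{\left(4,-5 \right)} - 82 V{\left(-7,8 \right)} = 3 - -1066 = 3 + 1066 = 1069$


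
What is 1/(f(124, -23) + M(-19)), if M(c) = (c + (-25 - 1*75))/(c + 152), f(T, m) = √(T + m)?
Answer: 323/36172 + 361*√101/36172 ≈ 0.10923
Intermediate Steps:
M(c) = (-100 + c)/(152 + c) (M(c) = (c + (-25 - 75))/(152 + c) = (c - 100)/(152 + c) = (-100 + c)/(152 + c))
1/(f(124, -23) + M(-19)) = 1/(√(124 - 23) + (-100 - 19)/(152 - 19)) = 1/(√101 - 119/133) = 1/(√101 + (1/133)*(-119)) = 1/(√101 - 17/19) = 1/(-17/19 + √101)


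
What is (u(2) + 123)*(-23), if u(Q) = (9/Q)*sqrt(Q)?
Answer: -2829 - 207*sqrt(2)/2 ≈ -2975.4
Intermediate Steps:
u(Q) = 9/sqrt(Q)
(u(2) + 123)*(-23) = (9/sqrt(2) + 123)*(-23) = (9*(sqrt(2)/2) + 123)*(-23) = (9*sqrt(2)/2 + 123)*(-23) = (123 + 9*sqrt(2)/2)*(-23) = -2829 - 207*sqrt(2)/2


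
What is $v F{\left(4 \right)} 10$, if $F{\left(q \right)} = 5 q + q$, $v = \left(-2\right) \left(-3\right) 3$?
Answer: $4320$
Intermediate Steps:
$v = 18$ ($v = 6 \cdot 3 = 18$)
$F{\left(q \right)} = 6 q$
$v F{\left(4 \right)} 10 = 18 \cdot 6 \cdot 4 \cdot 10 = 18 \cdot 24 \cdot 10 = 432 \cdot 10 = 4320$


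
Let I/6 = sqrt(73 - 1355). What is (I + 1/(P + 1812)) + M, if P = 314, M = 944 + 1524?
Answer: 5246969/2126 + 6*I*sqrt(1282) ≈ 2468.0 + 214.83*I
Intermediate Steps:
M = 2468
I = 6*I*sqrt(1282) (I = 6*sqrt(73 - 1355) = 6*sqrt(-1282) = 6*(I*sqrt(1282)) = 6*I*sqrt(1282) ≈ 214.83*I)
(I + 1/(P + 1812)) + M = (6*I*sqrt(1282) + 1/(314 + 1812)) + 2468 = (6*I*sqrt(1282) + 1/2126) + 2468 = (1/2126 + 6*I*sqrt(1282)) + 2468 = 5246969/2126 + 6*I*sqrt(1282)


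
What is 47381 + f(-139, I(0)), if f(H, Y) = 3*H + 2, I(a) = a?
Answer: 46966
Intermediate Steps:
f(H, Y) = 2 + 3*H
47381 + f(-139, I(0)) = 47381 + (2 + 3*(-139)) = 47381 + (2 - 417) = 47381 - 415 = 46966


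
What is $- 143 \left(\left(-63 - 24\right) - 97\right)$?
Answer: $26312$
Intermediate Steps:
$- 143 \left(\left(-63 - 24\right) - 97\right) = - 143 \left(-87 - 97\right) = \left(-143\right) \left(-184\right) = 26312$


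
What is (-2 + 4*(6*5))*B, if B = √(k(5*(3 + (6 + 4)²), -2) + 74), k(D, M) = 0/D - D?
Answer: 2478*I ≈ 2478.0*I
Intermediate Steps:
k(D, M) = -D (k(D, M) = 0 - D = -D)
B = 21*I (B = √(-5*(3 + (6 + 4)²) + 74) = √(-5*(3 + 10²) + 74) = √(-5*(3 + 100) + 74) = √(-5*103 + 74) = √(-1*515 + 74) = √(-515 + 74) = √(-441) = 21*I ≈ 21.0*I)
(-2 + 4*(6*5))*B = (-2 + 4*(6*5))*(21*I) = (-2 + 4*30)*(21*I) = (-2 + 120)*(21*I) = 118*(21*I) = 2478*I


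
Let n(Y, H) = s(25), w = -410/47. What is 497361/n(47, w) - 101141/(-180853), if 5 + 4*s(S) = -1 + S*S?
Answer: 359859522011/111948007 ≈ 3214.5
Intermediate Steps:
w = -410/47 (w = -410*1/47 = -410/47 ≈ -8.7234)
s(S) = -3/2 + S²/4 (s(S) = -5/4 + (-1 + S*S)/4 = -5/4 + (-1 + S²)/4 = -5/4 + (-¼ + S²/4) = -3/2 + S²/4)
n(Y, H) = 619/4 (n(Y, H) = -3/2 + (¼)*25² = -3/2 + (¼)*625 = -3/2 + 625/4 = 619/4)
497361/n(47, w) - 101141/(-180853) = 497361/(619/4) - 101141/(-180853) = 497361*(4/619) - 101141*(-1/180853) = 1989444/619 + 101141/180853 = 359859522011/111948007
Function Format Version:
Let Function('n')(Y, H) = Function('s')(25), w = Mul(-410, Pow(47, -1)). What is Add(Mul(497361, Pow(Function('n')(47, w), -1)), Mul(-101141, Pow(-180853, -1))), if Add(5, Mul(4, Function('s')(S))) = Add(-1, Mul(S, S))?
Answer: Rational(359859522011, 111948007) ≈ 3214.5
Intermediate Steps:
w = Rational(-410, 47) (w = Mul(-410, Rational(1, 47)) = Rational(-410, 47) ≈ -8.7234)
Function('s')(S) = Add(Rational(-3, 2), Mul(Rational(1, 4), Pow(S, 2))) (Function('s')(S) = Add(Rational(-5, 4), Mul(Rational(1, 4), Add(-1, Mul(S, S)))) = Add(Rational(-5, 4), Mul(Rational(1, 4), Add(-1, Pow(S, 2)))) = Add(Rational(-5, 4), Add(Rational(-1, 4), Mul(Rational(1, 4), Pow(S, 2)))) = Add(Rational(-3, 2), Mul(Rational(1, 4), Pow(S, 2))))
Function('n')(Y, H) = Rational(619, 4) (Function('n')(Y, H) = Add(Rational(-3, 2), Mul(Rational(1, 4), Pow(25, 2))) = Add(Rational(-3, 2), Mul(Rational(1, 4), 625)) = Add(Rational(-3, 2), Rational(625, 4)) = Rational(619, 4))
Add(Mul(497361, Pow(Function('n')(47, w), -1)), Mul(-101141, Pow(-180853, -1))) = Add(Mul(497361, Pow(Rational(619, 4), -1)), Mul(-101141, Pow(-180853, -1))) = Add(Mul(497361, Rational(4, 619)), Mul(-101141, Rational(-1, 180853))) = Add(Rational(1989444, 619), Rational(101141, 180853)) = Rational(359859522011, 111948007)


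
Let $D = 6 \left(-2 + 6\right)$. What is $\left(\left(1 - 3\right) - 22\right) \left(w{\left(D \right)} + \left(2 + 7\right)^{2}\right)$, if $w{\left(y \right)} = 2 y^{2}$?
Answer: $-29592$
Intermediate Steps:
$D = 24$ ($D = 6 \cdot 4 = 24$)
$\left(\left(1 - 3\right) - 22\right) \left(w{\left(D \right)} + \left(2 + 7\right)^{2}\right) = \left(\left(1 - 3\right) - 22\right) \left(2 \cdot 24^{2} + \left(2 + 7\right)^{2}\right) = \left(-2 - 22\right) \left(2 \cdot 576 + 9^{2}\right) = - 24 \left(1152 + 81\right) = \left(-24\right) 1233 = -29592$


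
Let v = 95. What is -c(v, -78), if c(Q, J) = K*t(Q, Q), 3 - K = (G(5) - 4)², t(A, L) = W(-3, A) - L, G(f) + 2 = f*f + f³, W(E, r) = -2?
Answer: -2011101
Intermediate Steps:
G(f) = -2 + f² + f³ (G(f) = -2 + (f*f + f³) = -2 + (f² + f³) = -2 + f² + f³)
t(A, L) = -2 - L
K = -20733 (K = 3 - ((-2 + 5² + 5³) - 4)² = 3 - ((-2 + 25 + 125) - 4)² = 3 - (148 - 4)² = 3 - 1*144² = 3 - 1*20736 = 3 - 20736 = -20733)
c(Q, J) = 41466 + 20733*Q (c(Q, J) = -20733*(-2 - Q) = 41466 + 20733*Q)
-c(v, -78) = -(41466 + 20733*95) = -(41466 + 1969635) = -1*2011101 = -2011101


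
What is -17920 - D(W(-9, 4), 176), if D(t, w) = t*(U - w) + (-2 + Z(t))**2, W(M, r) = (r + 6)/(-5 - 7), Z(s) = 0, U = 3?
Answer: -108409/6 ≈ -18068.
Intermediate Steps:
W(M, r) = -1/2 - r/12 (W(M, r) = (6 + r)/(-12) = (6 + r)*(-1/12) = -1/2 - r/12)
D(t, w) = 4 + t*(3 - w) (D(t, w) = t*(3 - w) + (-2 + 0)**2 = t*(3 - w) + (-2)**2 = t*(3 - w) + 4 = 4 + t*(3 - w))
-17920 - D(W(-9, 4), 176) = -17920 - (4 + 3*(-1/2 - 1/12*4) - 1*(-1/2 - 1/12*4)*176) = -17920 - (4 + 3*(-1/2 - 1/3) - 1*(-1/2 - 1/3)*176) = -17920 - (4 + 3*(-5/6) - 1*(-5/6)*176) = -17920 - (4 - 5/2 + 440/3) = -17920 - 1*889/6 = -17920 - 889/6 = -108409/6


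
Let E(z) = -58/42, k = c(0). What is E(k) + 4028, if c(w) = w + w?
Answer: 84559/21 ≈ 4026.6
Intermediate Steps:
c(w) = 2*w
k = 0 (k = 2*0 = 0)
E(z) = -29/21 (E(z) = -58*1/42 = -29/21)
E(k) + 4028 = -29/21 + 4028 = 84559/21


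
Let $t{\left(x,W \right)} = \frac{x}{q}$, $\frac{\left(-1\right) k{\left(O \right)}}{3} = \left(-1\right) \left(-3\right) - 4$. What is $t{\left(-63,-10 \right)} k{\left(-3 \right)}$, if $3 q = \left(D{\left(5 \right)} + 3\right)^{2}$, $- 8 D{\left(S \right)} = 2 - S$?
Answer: $- \frac{448}{9} \approx -49.778$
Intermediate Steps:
$D{\left(S \right)} = - \frac{1}{4} + \frac{S}{8}$ ($D{\left(S \right)} = - \frac{2 - S}{8} = - \frac{1}{4} + \frac{S}{8}$)
$q = \frac{243}{64}$ ($q = \frac{\left(\left(- \frac{1}{4} + \frac{1}{8} \cdot 5\right) + 3\right)^{2}}{3} = \frac{\left(\left(- \frac{1}{4} + \frac{5}{8}\right) + 3\right)^{2}}{3} = \frac{\left(\frac{3}{8} + 3\right)^{2}}{3} = \frac{\left(\frac{27}{8}\right)^{2}}{3} = \frac{1}{3} \cdot \frac{729}{64} = \frac{243}{64} \approx 3.7969$)
$k{\left(O \right)} = 3$ ($k{\left(O \right)} = - 3 \left(\left(-1\right) \left(-3\right) - 4\right) = - 3 \left(3 - 4\right) = \left(-3\right) \left(-1\right) = 3$)
$t{\left(x,W \right)} = \frac{64 x}{243}$ ($t{\left(x,W \right)} = \frac{x}{\frac{243}{64}} = x \frac{64}{243} = \frac{64 x}{243}$)
$t{\left(-63,-10 \right)} k{\left(-3 \right)} = \frac{64}{243} \left(-63\right) 3 = \left(- \frac{448}{27}\right) 3 = - \frac{448}{9}$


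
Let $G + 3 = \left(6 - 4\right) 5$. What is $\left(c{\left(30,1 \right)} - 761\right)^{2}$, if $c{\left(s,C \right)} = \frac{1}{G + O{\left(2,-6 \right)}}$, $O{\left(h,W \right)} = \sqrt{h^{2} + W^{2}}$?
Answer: $\frac{46813004}{81} + \frac{27368 \sqrt{10}}{81} \approx 5.7901 \cdot 10^{5}$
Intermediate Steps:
$O{\left(h,W \right)} = \sqrt{W^{2} + h^{2}}$
$G = 7$ ($G = -3 + \left(6 - 4\right) 5 = -3 + 2 \cdot 5 = -3 + 10 = 7$)
$c{\left(s,C \right)} = \frac{1}{7 + 2 \sqrt{10}}$ ($c{\left(s,C \right)} = \frac{1}{7 + \sqrt{\left(-6\right)^{2} + 2^{2}}} = \frac{1}{7 + \sqrt{36 + 4}} = \frac{1}{7 + \sqrt{40}} = \frac{1}{7 + 2 \sqrt{10}}$)
$\left(c{\left(30,1 \right)} - 761\right)^{2} = \left(\left(\frac{7}{9} - \frac{2 \sqrt{10}}{9}\right) - 761\right)^{2} = \left(- \frac{6842}{9} - \frac{2 \sqrt{10}}{9}\right)^{2}$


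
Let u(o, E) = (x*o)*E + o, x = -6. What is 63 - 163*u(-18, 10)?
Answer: -173043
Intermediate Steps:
u(o, E) = o - 6*E*o (u(o, E) = (-6*o)*E + o = -6*E*o + o = o - 6*E*o)
63 - 163*u(-18, 10) = 63 - (-2934)*(1 - 6*10) = 63 - (-2934)*(1 - 60) = 63 - (-2934)*(-59) = 63 - 163*1062 = 63 - 173106 = -173043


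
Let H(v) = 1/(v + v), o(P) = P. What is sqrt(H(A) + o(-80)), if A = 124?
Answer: I*sqrt(1230018)/124 ≈ 8.944*I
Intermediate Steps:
H(v) = 1/(2*v)
sqrt(H(A) + o(-80)) = sqrt((1/2)/124 - 80) = sqrt((1/2)*(1/124) - 80) = sqrt(1/248 - 80) = sqrt(-19839/248) = I*sqrt(1230018)/124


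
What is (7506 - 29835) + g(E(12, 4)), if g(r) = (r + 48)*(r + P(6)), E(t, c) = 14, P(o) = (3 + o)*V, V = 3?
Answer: -19787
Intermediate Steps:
P(o) = 9 + 3*o (P(o) = (3 + o)*3 = 9 + 3*o)
g(r) = (27 + r)*(48 + r) (g(r) = (r + 48)*(r + (9 + 3*6)) = (48 + r)*(r + (9 + 18)) = (48 + r)*(r + 27) = (48 + r)*(27 + r) = (27 + r)*(48 + r))
(7506 - 29835) + g(E(12, 4)) = (7506 - 29835) + (1296 + 14² + 75*14) = -22329 + (1296 + 196 + 1050) = -22329 + 2542 = -19787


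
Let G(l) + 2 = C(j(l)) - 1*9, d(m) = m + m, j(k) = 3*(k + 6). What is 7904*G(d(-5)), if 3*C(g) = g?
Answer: -118560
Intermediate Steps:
j(k) = 18 + 3*k (j(k) = 3*(6 + k) = 18 + 3*k)
C(g) = g/3
d(m) = 2*m
G(l) = -5 + l (G(l) = -2 + ((18 + 3*l)/3 - 1*9) = -2 + ((6 + l) - 9) = -2 + (-3 + l) = -5 + l)
7904*G(d(-5)) = 7904*(-5 + 2*(-5)) = 7904*(-5 - 10) = 7904*(-15) = -118560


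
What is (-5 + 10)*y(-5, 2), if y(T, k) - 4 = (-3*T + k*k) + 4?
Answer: 135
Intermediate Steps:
y(T, k) = 8 + k² - 3*T (y(T, k) = 4 + ((-3*T + k*k) + 4) = 4 + ((-3*T + k²) + 4) = 4 + ((k² - 3*T) + 4) = 4 + (4 + k² - 3*T) = 8 + k² - 3*T)
(-5 + 10)*y(-5, 2) = (-5 + 10)*(8 + 2² - 3*(-5)) = 5*(8 + 4 + 15) = 5*27 = 135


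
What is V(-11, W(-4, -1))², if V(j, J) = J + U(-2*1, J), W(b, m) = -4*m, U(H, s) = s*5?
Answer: 576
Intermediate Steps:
U(H, s) = 5*s
V(j, J) = 6*J (V(j, J) = J + 5*J = 6*J)
V(-11, W(-4, -1))² = (6*(-4*(-1)))² = (6*4)² = 24² = 576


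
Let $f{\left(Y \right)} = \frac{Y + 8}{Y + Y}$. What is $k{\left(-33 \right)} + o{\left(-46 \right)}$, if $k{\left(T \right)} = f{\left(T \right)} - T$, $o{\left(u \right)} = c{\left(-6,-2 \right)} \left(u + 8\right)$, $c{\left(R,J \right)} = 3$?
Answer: $- \frac{5321}{66} \approx -80.621$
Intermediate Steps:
$f{\left(Y \right)} = \frac{8 + Y}{2 Y}$
$o{\left(u \right)} = 24 + 3 u$ ($o{\left(u \right)} = 3 \left(u + 8\right) = 3 \left(8 + u\right) = 24 + 3 u$)
$k{\left(T \right)} = - T + \frac{8 + T}{2 T}$ ($k{\left(T \right)} = \frac{8 + T}{2 T} - T = - T + \frac{8 + T}{2 T}$)
$k{\left(-33 \right)} + o{\left(-46 \right)} = \left(\frac{1}{2} - -33 + \frac{4}{-33}\right) + \left(24 + 3 \left(-46\right)\right) = \left(\frac{1}{2} + 33 + 4 \left(- \frac{1}{33}\right)\right) + \left(24 - 138\right) = \left(\frac{1}{2} + 33 - \frac{4}{33}\right) - 114 = \frac{2203}{66} - 114 = - \frac{5321}{66}$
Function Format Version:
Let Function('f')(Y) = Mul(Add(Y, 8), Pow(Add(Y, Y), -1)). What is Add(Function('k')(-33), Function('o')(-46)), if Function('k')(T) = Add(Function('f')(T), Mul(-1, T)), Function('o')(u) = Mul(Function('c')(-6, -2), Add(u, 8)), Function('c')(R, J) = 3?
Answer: Rational(-5321, 66) ≈ -80.621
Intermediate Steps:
Function('f')(Y) = Mul(Rational(1, 2), Pow(Y, -1), Add(8, Y)) (Function('f')(Y) = Mul(Add(8, Y), Pow(Mul(2, Y), -1)) = Mul(Add(8, Y), Mul(Rational(1, 2), Pow(Y, -1))) = Mul(Rational(1, 2), Pow(Y, -1), Add(8, Y)))
Function('o')(u) = Add(24, Mul(3, u)) (Function('o')(u) = Mul(3, Add(u, 8)) = Mul(3, Add(8, u)) = Add(24, Mul(3, u)))
Function('k')(T) = Add(Mul(-1, T), Mul(Rational(1, 2), Pow(T, -1), Add(8, T))) (Function('k')(T) = Add(Mul(Rational(1, 2), Pow(T, -1), Add(8, T)), Mul(-1, T)) = Add(Mul(-1, T), Mul(Rational(1, 2), Pow(T, -1), Add(8, T))))
Add(Function('k')(-33), Function('o')(-46)) = Add(Add(Rational(1, 2), Mul(-1, -33), Mul(4, Pow(-33, -1))), Add(24, Mul(3, -46))) = Add(Add(Rational(1, 2), 33, Mul(4, Rational(-1, 33))), Add(24, -138)) = Add(Add(Rational(1, 2), 33, Rational(-4, 33)), -114) = Add(Rational(2203, 66), -114) = Rational(-5321, 66)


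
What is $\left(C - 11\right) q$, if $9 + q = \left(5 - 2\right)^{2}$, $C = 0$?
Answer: $0$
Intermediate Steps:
$q = 0$ ($q = -9 + \left(5 - 2\right)^{2} = -9 + 3^{2} = -9 + 9 = 0$)
$\left(C - 11\right) q = \left(0 - 11\right) 0 = \left(-11\right) 0 = 0$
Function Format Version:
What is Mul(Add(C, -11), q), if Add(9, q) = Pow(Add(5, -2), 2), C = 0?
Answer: 0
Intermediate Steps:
q = 0 (q = Add(-9, Pow(Add(5, -2), 2)) = Add(-9, Pow(3, 2)) = Add(-9, 9) = 0)
Mul(Add(C, -11), q) = Mul(Add(0, -11), 0) = Mul(-11, 0) = 0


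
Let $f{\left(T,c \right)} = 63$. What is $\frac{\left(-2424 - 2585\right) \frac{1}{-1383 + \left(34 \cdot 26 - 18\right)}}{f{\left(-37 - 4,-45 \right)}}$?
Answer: $\frac{5009}{32571} \approx 0.15379$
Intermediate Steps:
$\frac{\left(-2424 - 2585\right) \frac{1}{-1383 + \left(34 \cdot 26 - 18\right)}}{f{\left(-37 - 4,-45 \right)}} = \frac{\left(-2424 - 2585\right) \frac{1}{-1383 + \left(34 \cdot 26 - 18\right)}}{63} = - \frac{5009}{-1383 + \left(884 - 18\right)} \frac{1}{63} = - \frac{5009}{-1383 + 866} \cdot \frac{1}{63} = - \frac{5009}{-517} \cdot \frac{1}{63} = \left(-5009\right) \left(- \frac{1}{517}\right) \frac{1}{63} = \frac{5009}{517} \cdot \frac{1}{63} = \frac{5009}{32571}$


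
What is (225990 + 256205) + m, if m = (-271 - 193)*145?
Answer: 414915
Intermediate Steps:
m = -67280 (m = -464*145 = -67280)
(225990 + 256205) + m = (225990 + 256205) - 67280 = 482195 - 67280 = 414915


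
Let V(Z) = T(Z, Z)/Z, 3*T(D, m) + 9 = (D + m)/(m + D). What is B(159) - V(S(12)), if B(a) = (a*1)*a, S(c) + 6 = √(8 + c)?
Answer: 25280 - √5/3 ≈ 25279.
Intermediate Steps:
T(D, m) = -8/3 (T(D, m) = -3 + ((D + m)/(m + D))/3 = -3 + ((D + m)/(D + m))/3 = -3 + (⅓)*1 = -3 + ⅓ = -8/3)
S(c) = -6 + √(8 + c)
B(a) = a² (B(a) = a*a = a²)
V(Z) = -8/(3*Z)
B(159) - V(S(12)) = 159² - (-8)/(3*(-6 + √(8 + 12))) = 25281 - (-8)/(3*(-6 + √20)) = 25281 - (-8)/(3*(-6 + 2*√5)) = 25281 + 8/(3*(-6 + 2*√5))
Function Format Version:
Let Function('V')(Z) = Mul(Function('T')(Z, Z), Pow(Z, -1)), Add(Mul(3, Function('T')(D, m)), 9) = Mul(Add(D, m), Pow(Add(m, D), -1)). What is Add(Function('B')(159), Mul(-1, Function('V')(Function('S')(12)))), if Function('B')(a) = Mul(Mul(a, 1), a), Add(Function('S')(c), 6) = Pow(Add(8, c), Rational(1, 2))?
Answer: Add(25280, Mul(Rational(-1, 3), Pow(5, Rational(1, 2)))) ≈ 25279.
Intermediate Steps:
Function('T')(D, m) = Rational(-8, 3) (Function('T')(D, m) = Add(-3, Mul(Rational(1, 3), Mul(Add(D, m), Pow(Add(m, D), -1)))) = Add(-3, Mul(Rational(1, 3), Mul(Add(D, m), Pow(Add(D, m), -1)))) = Add(-3, Mul(Rational(1, 3), 1)) = Add(-3, Rational(1, 3)) = Rational(-8, 3))
Function('S')(c) = Add(-6, Pow(Add(8, c), Rational(1, 2)))
Function('B')(a) = Pow(a, 2) (Function('B')(a) = Mul(a, a) = Pow(a, 2))
Function('V')(Z) = Mul(Rational(-8, 3), Pow(Z, -1))
Add(Function('B')(159), Mul(-1, Function('V')(Function('S')(12)))) = Add(Pow(159, 2), Mul(-1, Mul(Rational(-8, 3), Pow(Add(-6, Pow(Add(8, 12), Rational(1, 2))), -1)))) = Add(25281, Mul(-1, Mul(Rational(-8, 3), Pow(Add(-6, Pow(20, Rational(1, 2))), -1)))) = Add(25281, Mul(-1, Mul(Rational(-8, 3), Pow(Add(-6, Mul(2, Pow(5, Rational(1, 2)))), -1)))) = Add(25281, Mul(Rational(8, 3), Pow(Add(-6, Mul(2, Pow(5, Rational(1, 2)))), -1)))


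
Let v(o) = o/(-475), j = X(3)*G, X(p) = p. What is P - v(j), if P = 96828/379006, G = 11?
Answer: 29250249/90013925 ≈ 0.32495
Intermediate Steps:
j = 33 (j = 3*11 = 33)
P = 48414/189503 (P = 96828*(1/379006) = 48414/189503 ≈ 0.25548)
v(o) = -o/475 (v(o) = o*(-1/475) = -o/475)
P - v(j) = 48414/189503 - (-1)*33/475 = 48414/189503 - 1*(-33/475) = 48414/189503 + 33/475 = 29250249/90013925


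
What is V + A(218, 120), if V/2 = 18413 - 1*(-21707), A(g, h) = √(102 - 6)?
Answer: 80240 + 4*√6 ≈ 80250.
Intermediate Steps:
A(g, h) = 4*√6 (A(g, h) = √96 = 4*√6)
V = 80240 (V = 2*(18413 - 1*(-21707)) = 2*(18413 + 21707) = 2*40120 = 80240)
V + A(218, 120) = 80240 + 4*√6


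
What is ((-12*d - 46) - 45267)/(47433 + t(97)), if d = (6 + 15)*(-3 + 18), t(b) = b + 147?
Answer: -49093/47677 ≈ -1.0297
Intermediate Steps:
t(b) = 147 + b
d = 315 (d = 21*15 = 315)
((-12*d - 46) - 45267)/(47433 + t(97)) = ((-12*315 - 46) - 45267)/(47433 + (147 + 97)) = ((-3780 - 46) - 45267)/(47433 + 244) = (-3826 - 45267)/47677 = -49093*1/47677 = -49093/47677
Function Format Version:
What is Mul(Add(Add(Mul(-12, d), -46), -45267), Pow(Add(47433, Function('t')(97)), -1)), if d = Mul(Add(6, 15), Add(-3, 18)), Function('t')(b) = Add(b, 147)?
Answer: Rational(-49093, 47677) ≈ -1.0297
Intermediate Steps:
Function('t')(b) = Add(147, b)
d = 315 (d = Mul(21, 15) = 315)
Mul(Add(Add(Mul(-12, d), -46), -45267), Pow(Add(47433, Function('t')(97)), -1)) = Mul(Add(Add(Mul(-12, 315), -46), -45267), Pow(Add(47433, Add(147, 97)), -1)) = Mul(Add(Add(-3780, -46), -45267), Pow(Add(47433, 244), -1)) = Mul(Add(-3826, -45267), Pow(47677, -1)) = Mul(-49093, Rational(1, 47677)) = Rational(-49093, 47677)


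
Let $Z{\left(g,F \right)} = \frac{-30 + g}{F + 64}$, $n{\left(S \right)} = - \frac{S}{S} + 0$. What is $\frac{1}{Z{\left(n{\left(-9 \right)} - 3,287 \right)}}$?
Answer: $- \frac{351}{34} \approx -10.324$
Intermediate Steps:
$n{\left(S \right)} = -1$ ($n{\left(S \right)} = \left(-1\right) 1 + 0 = -1 + 0 = -1$)
$Z{\left(g,F \right)} = \frac{-30 + g}{64 + F}$
$\frac{1}{Z{\left(n{\left(-9 \right)} - 3,287 \right)}} = \frac{1}{\frac{1}{64 + 287} \left(-30 - 4\right)} = \frac{1}{\frac{1}{351} \left(-30 - 4\right)} = \frac{1}{\frac{1}{351} \left(-34\right)} = \frac{1}{- \frac{34}{351}} = - \frac{351}{34}$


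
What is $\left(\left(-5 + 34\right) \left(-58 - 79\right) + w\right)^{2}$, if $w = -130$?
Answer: $16834609$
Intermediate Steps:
$\left(\left(-5 + 34\right) \left(-58 - 79\right) + w\right)^{2} = \left(\left(-5 + 34\right) \left(-58 - 79\right) - 130\right)^{2} = \left(29 \left(-137\right) - 130\right)^{2} = \left(-3973 - 130\right)^{2} = \left(-4103\right)^{2} = 16834609$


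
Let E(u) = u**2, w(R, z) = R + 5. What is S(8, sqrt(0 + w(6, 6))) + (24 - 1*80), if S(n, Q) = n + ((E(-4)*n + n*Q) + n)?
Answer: 88 + 8*sqrt(11) ≈ 114.53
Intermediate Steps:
w(R, z) = 5 + R
S(n, Q) = 18*n + Q*n (S(n, Q) = n + (((-4)**2*n + n*Q) + n) = n + ((16*n + Q*n) + n) = n + (17*n + Q*n) = 18*n + Q*n)
S(8, sqrt(0 + w(6, 6))) + (24 - 1*80) = 8*(18 + sqrt(0 + (5 + 6))) + (24 - 1*80) = 8*(18 + sqrt(0 + 11)) + (24 - 80) = 8*(18 + sqrt(11)) - 56 = (144 + 8*sqrt(11)) - 56 = 88 + 8*sqrt(11)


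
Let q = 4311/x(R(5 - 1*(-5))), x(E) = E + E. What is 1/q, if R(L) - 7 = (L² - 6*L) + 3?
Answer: 100/4311 ≈ 0.023196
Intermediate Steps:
R(L) = 10 + L² - 6*L (R(L) = 7 + ((L² - 6*L) + 3) = 7 + (3 + L² - 6*L) = 10 + L² - 6*L)
x(E) = 2*E
q = 4311/100 (q = 4311/((2*(10 + (5 - 1*(-5))² - 6*(5 - 1*(-5))))) = 4311/((2*(10 + (5 + 5)² - 6*(5 + 5)))) = 4311/((2*(10 + 10² - 6*10))) = 4311/((2*(10 + 100 - 60))) = 4311/((2*50)) = 4311/100 ≈ 43.110)
1/q = 1/(4311/100) = 100/4311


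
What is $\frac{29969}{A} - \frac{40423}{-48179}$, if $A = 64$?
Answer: $\frac{1446463523}{3083456} \approx 469.1$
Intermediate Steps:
$\frac{29969}{A} - \frac{40423}{-48179} = \frac{29969}{64} - \frac{40423}{-48179} = 29969 \cdot \frac{1}{64} - - \frac{40423}{48179} = \frac{29969}{64} + \frac{40423}{48179} = \frac{1446463523}{3083456}$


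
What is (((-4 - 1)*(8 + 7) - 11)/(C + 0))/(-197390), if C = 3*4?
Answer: 43/1184340 ≈ 3.6307e-5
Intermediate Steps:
C = 12
(((-4 - 1)*(8 + 7) - 11)/(C + 0))/(-197390) = (((-4 - 1)*(8 + 7) - 11)/(12 + 0))/(-197390) = -(-5*15 - 11)/(197390*12) = -(-75 - 11)/(197390*12) = -(-43)/(98695*12) = -1/197390*(-43/6) = 43/1184340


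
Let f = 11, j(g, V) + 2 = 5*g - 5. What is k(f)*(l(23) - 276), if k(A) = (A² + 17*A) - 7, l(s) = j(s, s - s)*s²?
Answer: 17113656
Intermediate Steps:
j(g, V) = -7 + 5*g (j(g, V) = -2 + (5*g - 5) = -2 + (-5 + 5*g) = -7 + 5*g)
l(s) = s²*(-7 + 5*s) (l(s) = (-7 + 5*s)*s² = s²*(-7 + 5*s))
k(A) = -7 + A² + 17*A
k(f)*(l(23) - 276) = (-7 + 11² + 17*11)*(23²*(-7 + 5*23) - 276) = (-7 + 121 + 187)*(529*(-7 + 115) - 276) = 301*(529*108 - 276) = 301*(57132 - 276) = 301*56856 = 17113656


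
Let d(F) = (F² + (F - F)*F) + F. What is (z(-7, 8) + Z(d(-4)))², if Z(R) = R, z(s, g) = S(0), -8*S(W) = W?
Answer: 144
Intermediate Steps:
d(F) = F + F² (d(F) = (F² + 0*F) + F = (F² + 0) + F = F² + F = F + F²)
S(W) = -W/8
z(s, g) = 0 (z(s, g) = -⅛*0 = 0)
(z(-7, 8) + Z(d(-4)))² = (0 - 4*(1 - 4))² = (0 - 4*(-3))² = (0 + 12)² = 12² = 144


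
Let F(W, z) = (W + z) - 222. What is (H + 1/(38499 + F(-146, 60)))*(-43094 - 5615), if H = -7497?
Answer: 13946259857534/38191 ≈ 3.6517e+8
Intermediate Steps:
F(W, z) = -222 + W + z
(H + 1/(38499 + F(-146, 60)))*(-43094 - 5615) = (-7497 + 1/(38499 + (-222 - 146 + 60)))*(-43094 - 5615) = (-7497 + 1/(38499 - 308))*(-48709) = (-7497 + 1/38191)*(-48709) = -286317926/38191*(-48709) = 13946259857534/38191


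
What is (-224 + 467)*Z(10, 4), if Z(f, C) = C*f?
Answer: 9720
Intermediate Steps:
(-224 + 467)*Z(10, 4) = (-224 + 467)*(4*10) = 243*40 = 9720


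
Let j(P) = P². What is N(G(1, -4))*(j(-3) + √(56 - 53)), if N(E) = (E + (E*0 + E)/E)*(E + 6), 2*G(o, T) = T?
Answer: -36 - 4*√3 ≈ -42.928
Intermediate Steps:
G(o, T) = T/2
N(E) = (1 + E)*(6 + E) (N(E) = (E + (0 + E)/E)*(6 + E) = (E + E/E)*(6 + E) = (E + 1)*(6 + E) = (1 + E)*(6 + E))
N(G(1, -4))*(j(-3) + √(56 - 53)) = (6 + ((½)*(-4))² + 7*((½)*(-4)))*((-3)² + √(56 - 53)) = (6 + (-2)² + 7*(-2))*(9 + √3) = (6 + 4 - 14)*(9 + √3) = -4*(9 + √3) = -36 - 4*√3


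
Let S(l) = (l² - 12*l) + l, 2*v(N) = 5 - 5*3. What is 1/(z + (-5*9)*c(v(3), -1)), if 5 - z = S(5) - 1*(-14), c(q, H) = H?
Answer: 1/66 ≈ 0.015152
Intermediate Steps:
v(N) = -5 (v(N) = (5 - 5*3)/2 = (5 - 15)/2 = (½)*(-10) = -5)
S(l) = l² - 11*l
z = 21 (z = 5 - (5*(-11 + 5) - 1*(-14)) = 5 - (5*(-6) + 14) = 5 - (-30 + 14) = 5 - 1*(-16) = 5 + 16 = 21)
1/(z + (-5*9)*c(v(3), -1)) = 1/(21 - 5*9*(-1)) = 1/(21 - 45*(-1)) = 1/(21 + 45) = 1/66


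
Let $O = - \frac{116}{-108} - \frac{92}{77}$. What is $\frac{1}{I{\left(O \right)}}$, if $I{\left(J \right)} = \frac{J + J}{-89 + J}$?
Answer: $\frac{92641}{251} \approx 369.09$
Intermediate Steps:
$O = - \frac{251}{2079}$ ($O = \left(-116\right) \left(- \frac{1}{108}\right) - \frac{92}{77} = \frac{29}{27} - \frac{92}{77} = - \frac{251}{2079} \approx -0.12073$)
$I{\left(J \right)} = \frac{2 J}{-89 + J}$
$\frac{1}{I{\left(O \right)}} = \frac{1}{2 \left(- \frac{251}{2079}\right) \frac{1}{-89 - \frac{251}{2079}}} = \frac{1}{2 \left(- \frac{251}{2079}\right) \frac{1}{- \frac{185282}{2079}}} = \frac{1}{2 \left(- \frac{251}{2079}\right) \left(- \frac{2079}{185282}\right)} = \frac{1}{\frac{251}{92641}} = \frac{92641}{251}$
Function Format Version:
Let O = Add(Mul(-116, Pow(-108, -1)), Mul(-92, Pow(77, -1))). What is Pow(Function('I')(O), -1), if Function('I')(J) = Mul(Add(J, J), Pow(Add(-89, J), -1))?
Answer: Rational(92641, 251) ≈ 369.09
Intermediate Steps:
O = Rational(-251, 2079) (O = Add(Mul(-116, Rational(-1, 108)), Mul(-92, Rational(1, 77))) = Add(Rational(29, 27), Rational(-92, 77)) = Rational(-251, 2079) ≈ -0.12073)
Function('I')(J) = Mul(2, J, Pow(Add(-89, J), -1)) (Function('I')(J) = Mul(Mul(2, J), Pow(Add(-89, J), -1)) = Mul(2, J, Pow(Add(-89, J), -1)))
Pow(Function('I')(O), -1) = Pow(Mul(2, Rational(-251, 2079), Pow(Add(-89, Rational(-251, 2079)), -1)), -1) = Pow(Mul(2, Rational(-251, 2079), Pow(Rational(-185282, 2079), -1)), -1) = Pow(Mul(2, Rational(-251, 2079), Rational(-2079, 185282)), -1) = Pow(Rational(251, 92641), -1) = Rational(92641, 251)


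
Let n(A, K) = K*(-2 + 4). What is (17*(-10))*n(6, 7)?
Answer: -2380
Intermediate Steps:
n(A, K) = 2*K (n(A, K) = K*2 = 2*K)
(17*(-10))*n(6, 7) = (17*(-10))*(2*7) = -170*14 = -2380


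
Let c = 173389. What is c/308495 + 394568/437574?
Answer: 98796386723/67494695565 ≈ 1.4638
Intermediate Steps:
c/308495 + 394568/437574 = 173389/308495 + 394568/437574 = 173389*(1/308495) + 394568*(1/437574) = 173389/308495 + 197284/218787 = 98796386723/67494695565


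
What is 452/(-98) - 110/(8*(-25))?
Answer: -3981/980 ≈ -4.0622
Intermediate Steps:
452/(-98) - 110/(8*(-25)) = 452*(-1/98) - 110/(-200) = -226/49 - 110*(-1/200) = -226/49 + 11/20 = -3981/980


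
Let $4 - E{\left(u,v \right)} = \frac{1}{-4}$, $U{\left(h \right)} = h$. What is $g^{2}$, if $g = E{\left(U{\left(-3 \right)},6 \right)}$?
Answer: $\frac{289}{16} \approx 18.063$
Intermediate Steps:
$E{\left(u,v \right)} = \frac{17}{4}$ ($E{\left(u,v \right)} = 4 - \frac{1}{-4} = 4 - - \frac{1}{4} = 4 + \frac{1}{4} = \frac{17}{4}$)
$g = \frac{17}{4} \approx 4.25$
$g^{2} = \left(\frac{17}{4}\right)^{2} = \frac{289}{16}$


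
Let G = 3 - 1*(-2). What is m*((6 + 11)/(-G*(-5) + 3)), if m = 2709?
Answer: 6579/4 ≈ 1644.8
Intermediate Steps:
G = 5 (G = 3 + 2 = 5)
m*((6 + 11)/(-G*(-5) + 3)) = 2709*((6 + 11)/(-1*5*(-5) + 3)) = 2709*(17/(-5*(-5) + 3)) = 2709*(17/(25 + 3)) = 2709*(17/28) = 6579/4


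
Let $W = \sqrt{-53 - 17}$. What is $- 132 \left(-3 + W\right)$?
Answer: $396 - 132 i \sqrt{70} \approx 396.0 - 1104.4 i$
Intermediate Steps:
$W = i \sqrt{70}$ ($W = \sqrt{-70} = i \sqrt{70} \approx 8.3666 i$)
$- 132 \left(-3 + W\right) = - 132 \left(-3 + i \sqrt{70}\right) = 396 - 132 i \sqrt{70}$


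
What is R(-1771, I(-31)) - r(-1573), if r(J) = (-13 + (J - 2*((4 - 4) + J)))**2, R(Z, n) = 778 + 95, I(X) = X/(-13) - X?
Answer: -2432727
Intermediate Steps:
I(X) = -14*X/13 (I(X) = X*(-1/13) - X = -X/13 - X = -14*X/13)
R(Z, n) = 873
r(J) = (-13 - J)**2 (r(J) = (-13 + (J - 2*(0 + J)))**2 = (-13 + (J - 2*J))**2 = (-13 - J)**2)
R(-1771, I(-31)) - r(-1573) = 873 - (13 - 1573)**2 = 873 - 1*(-1560)**2 = 873 - 1*2433600 = 873 - 2433600 = -2432727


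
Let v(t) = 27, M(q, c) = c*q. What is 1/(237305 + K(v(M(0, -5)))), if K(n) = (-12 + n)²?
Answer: 1/237530 ≈ 4.2100e-6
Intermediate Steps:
1/(237305 + K(v(M(0, -5)))) = 1/(237305 + (-12 + 27)²) = 1/(237305 + 15²) = 1/(237305 + 225) = 1/237530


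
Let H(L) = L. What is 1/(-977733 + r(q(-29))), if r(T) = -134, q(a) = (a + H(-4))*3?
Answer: -1/977867 ≈ -1.0226e-6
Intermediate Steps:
q(a) = -12 + 3*a (q(a) = (a - 4)*3 = (-4 + a)*3 = -12 + 3*a)
1/(-977733 + r(q(-29))) = 1/(-977733 - 134) = 1/(-977867) = -1/977867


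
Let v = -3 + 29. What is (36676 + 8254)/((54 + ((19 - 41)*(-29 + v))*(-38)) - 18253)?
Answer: -44930/20707 ≈ -2.1698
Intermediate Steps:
v = 26
(36676 + 8254)/((54 + ((19 - 41)*(-29 + v))*(-38)) - 18253) = (36676 + 8254)/((54 + ((19 - 41)*(-29 + 26))*(-38)) - 18253) = 44930/((54 - 22*(-3)*(-38)) - 18253) = 44930/((54 + 66*(-38)) - 18253) = 44930/((54 - 2508) - 18253) = 44930/(-2454 - 18253) = 44930/(-20707) = 44930*(-1/20707) = -44930/20707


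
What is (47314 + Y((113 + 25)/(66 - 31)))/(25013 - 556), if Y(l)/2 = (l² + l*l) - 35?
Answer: 57950076/29959825 ≈ 1.9343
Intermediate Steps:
Y(l) = -70 + 4*l² (Y(l) = 2*((l² + l*l) - 35) = 2*((l² + l²) - 35) = 2*(2*l² - 35) = 2*(-35 + 2*l²) = -70 + 4*l²)
(47314 + Y((113 + 25)/(66 - 31)))/(25013 - 556) = (47314 + (-70 + 4*((113 + 25)/(66 - 31))²))/(25013 - 556) = (47314 + (-70 + 4*(138/35)²))/24457 = (47314 + (-70 + 4*(138*(1/35))²))*(1/24457) = (47314 + (-70 + 4*(138/35)²))*(1/24457) = (47314 + (-70 + 4*(19044/1225)))*(1/24457) = (47314 + (-70 + 76176/1225))*(1/24457) = (47314 - 9574/1225)*(1/24457) = (57950076/1225)*(1/24457) = 57950076/29959825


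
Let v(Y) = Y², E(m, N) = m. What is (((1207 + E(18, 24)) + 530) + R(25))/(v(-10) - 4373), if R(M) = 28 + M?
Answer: -1808/4273 ≈ -0.42312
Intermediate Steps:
(((1207 + E(18, 24)) + 530) + R(25))/(v(-10) - 4373) = (((1207 + 18) + 530) + (28 + 25))/((-10)² - 4373) = ((1225 + 530) + 53)/(100 - 4373) = (1755 + 53)/(-4273) = 1808*(-1/4273) = -1808/4273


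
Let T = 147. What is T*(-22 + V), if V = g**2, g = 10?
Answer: 11466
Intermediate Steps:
V = 100 (V = 10**2 = 100)
T*(-22 + V) = 147*(-22 + 100) = 147*78 = 11466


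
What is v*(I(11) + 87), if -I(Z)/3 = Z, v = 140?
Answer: 7560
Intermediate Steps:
I(Z) = -3*Z
v*(I(11) + 87) = 140*(-3*11 + 87) = 140*(-33 + 87) = 140*54 = 7560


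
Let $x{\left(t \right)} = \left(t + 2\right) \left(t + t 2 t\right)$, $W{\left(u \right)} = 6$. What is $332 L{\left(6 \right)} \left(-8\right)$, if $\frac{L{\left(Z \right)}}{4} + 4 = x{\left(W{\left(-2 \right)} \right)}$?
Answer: $-6586880$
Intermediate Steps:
$x{\left(t \right)} = \left(2 + t\right) \left(t + 2 t^{2}\right)$ ($x{\left(t \right)} = \left(2 + t\right) \left(t + 2 t t\right) = \left(2 + t\right) \left(t + 2 t^{2}\right)$)
$L{\left(Z \right)} = 2480$ ($L{\left(Z \right)} = -16 + 4 \cdot 6 \left(2 + 2 \cdot 6^{2} + 5 \cdot 6\right) = -16 + 4 \cdot 6 \left(2 + 2 \cdot 36 + 30\right) = -16 + 4 \cdot 6 \left(2 + 72 + 30\right) = -16 + 4 \cdot 6 \cdot 104 = -16 + 4 \cdot 624 = -16 + 2496 = 2480$)
$332 L{\left(6 \right)} \left(-8\right) = 332 \cdot 2480 \left(-8\right) = 332 \left(-19840\right) = -6586880$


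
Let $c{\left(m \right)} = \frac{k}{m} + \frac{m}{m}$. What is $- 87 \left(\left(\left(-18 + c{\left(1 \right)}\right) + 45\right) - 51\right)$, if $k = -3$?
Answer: $2262$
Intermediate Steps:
$c{\left(m \right)} = 1 - \frac{3}{m}$ ($c{\left(m \right)} = - \frac{3}{m} + \frac{m}{m} = - \frac{3}{m} + 1 = 1 - \frac{3}{m}$)
$- 87 \left(\left(\left(-18 + c{\left(1 \right)}\right) + 45\right) - 51\right) = - 87 \left(\left(\left(-18 + \frac{-3 + 1}{1}\right) + 45\right) - 51\right) = - 87 \left(\left(\left(-18 + 1 \left(-2\right)\right) + 45\right) - 51\right) = - 87 \left(\left(\left(-18 - 2\right) + 45\right) - 51\right) = - 87 \left(\left(-20 + 45\right) - 51\right) = - 87 \left(25 - 51\right) = \left(-87\right) \left(-26\right) = 2262$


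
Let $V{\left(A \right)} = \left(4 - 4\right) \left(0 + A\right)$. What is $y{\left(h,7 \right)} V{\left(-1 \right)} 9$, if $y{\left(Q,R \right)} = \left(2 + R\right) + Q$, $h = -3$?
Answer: $0$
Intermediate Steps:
$y{\left(Q,R \right)} = 2 + Q + R$
$V{\left(A \right)} = 0$ ($V{\left(A \right)} = 0 A = 0$)
$y{\left(h,7 \right)} V{\left(-1 \right)} 9 = \left(2 - 3 + 7\right) 0 \cdot 9 = 6 \cdot 0 \cdot 9 = 0 \cdot 9 = 0$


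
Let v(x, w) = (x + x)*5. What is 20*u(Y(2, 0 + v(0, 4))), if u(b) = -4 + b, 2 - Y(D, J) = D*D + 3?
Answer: -180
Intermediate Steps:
v(x, w) = 10*x (v(x, w) = (2*x)*5 = 10*x)
Y(D, J) = -1 - D**2 (Y(D, J) = 2 - (D*D + 3) = 2 - (D**2 + 3) = 2 - (3 + D**2) = 2 + (-3 - D**2) = -1 - D**2)
20*u(Y(2, 0 + v(0, 4))) = 20*(-4 + (-1 - 1*2**2)) = 20*(-4 + (-1 - 1*4)) = 20*(-4 + (-1 - 4)) = 20*(-4 - 5) = 20*(-9) = -180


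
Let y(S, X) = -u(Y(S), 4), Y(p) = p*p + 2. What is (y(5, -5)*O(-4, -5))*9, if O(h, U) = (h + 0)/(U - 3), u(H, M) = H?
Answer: -243/2 ≈ -121.50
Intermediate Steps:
Y(p) = 2 + p² (Y(p) = p² + 2 = 2 + p²)
y(S, X) = -2 - S² (y(S, X) = -(2 + S²) = -2 - S²)
O(h, U) = h/(-3 + U)
(y(5, -5)*O(-4, -5))*9 = ((-2 - 1*5²)*(-4/(-3 - 5)))*9 = ((-2 - 1*25)*(-4/(-8)))*9 = ((-2 - 25)*(-4*(-⅛)))*9 = -27*½*9 = -27/2*9 = -243/2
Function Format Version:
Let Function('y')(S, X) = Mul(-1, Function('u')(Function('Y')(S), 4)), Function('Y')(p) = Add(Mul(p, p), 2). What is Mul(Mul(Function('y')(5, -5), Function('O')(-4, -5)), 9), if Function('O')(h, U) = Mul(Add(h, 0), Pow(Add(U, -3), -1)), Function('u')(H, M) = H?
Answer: Rational(-243, 2) ≈ -121.50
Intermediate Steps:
Function('Y')(p) = Add(2, Pow(p, 2)) (Function('Y')(p) = Add(Pow(p, 2), 2) = Add(2, Pow(p, 2)))
Function('y')(S, X) = Add(-2, Mul(-1, Pow(S, 2))) (Function('y')(S, X) = Mul(-1, Add(2, Pow(S, 2))) = Add(-2, Mul(-1, Pow(S, 2))))
Function('O')(h, U) = Mul(h, Pow(Add(-3, U), -1))
Mul(Mul(Function('y')(5, -5), Function('O')(-4, -5)), 9) = Mul(Mul(Add(-2, Mul(-1, Pow(5, 2))), Mul(-4, Pow(Add(-3, -5), -1))), 9) = Mul(Mul(Add(-2, Mul(-1, 25)), Mul(-4, Pow(-8, -1))), 9) = Mul(Mul(Add(-2, -25), Mul(-4, Rational(-1, 8))), 9) = Mul(Mul(-27, Rational(1, 2)), 9) = Mul(Rational(-27, 2), 9) = Rational(-243, 2)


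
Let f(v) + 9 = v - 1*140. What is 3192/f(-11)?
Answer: -399/20 ≈ -19.950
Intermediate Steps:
f(v) = -149 + v (f(v) = -9 + (v - 1*140) = -9 + (v - 140) = -9 + (-140 + v) = -149 + v)
3192/f(-11) = 3192/(-149 - 11) = 3192/(-160) = 3192*(-1/160) = -399/20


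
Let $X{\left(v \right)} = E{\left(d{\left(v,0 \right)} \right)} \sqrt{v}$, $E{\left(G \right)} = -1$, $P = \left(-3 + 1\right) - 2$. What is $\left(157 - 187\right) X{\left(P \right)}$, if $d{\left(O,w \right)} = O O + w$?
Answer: $60 i \approx 60.0 i$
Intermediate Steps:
$P = -4$ ($P = -2 - 2 = -4$)
$d{\left(O,w \right)} = w + O^{2}$ ($d{\left(O,w \right)} = O^{2} + w = w + O^{2}$)
$X{\left(v \right)} = - \sqrt{v}$
$\left(157 - 187\right) X{\left(P \right)} = \left(157 - 187\right) \left(- \sqrt{-4}\right) = - 30 \left(- 2 i\right) = 60 i$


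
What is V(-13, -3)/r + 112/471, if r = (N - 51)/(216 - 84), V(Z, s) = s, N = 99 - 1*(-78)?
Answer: -9578/3297 ≈ -2.9051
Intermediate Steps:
N = 177 (N = 99 + 78 = 177)
r = 21/22 (r = (177 - 51)/(216 - 84) = 126/132 = 126*(1/132) = 21/22 ≈ 0.95455)
V(-13, -3)/r + 112/471 = -3/21/22 + 112/471 = -3*22/21 + 112*(1/471) = -22/7 + 112/471 = -9578/3297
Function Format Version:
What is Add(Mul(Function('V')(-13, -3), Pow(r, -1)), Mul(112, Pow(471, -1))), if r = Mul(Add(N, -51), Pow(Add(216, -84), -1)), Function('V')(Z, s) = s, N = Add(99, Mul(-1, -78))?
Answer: Rational(-9578, 3297) ≈ -2.9051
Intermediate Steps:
N = 177 (N = Add(99, 78) = 177)
r = Rational(21, 22) (r = Mul(Add(177, -51), Pow(Add(216, -84), -1)) = Mul(126, Pow(132, -1)) = Mul(126, Rational(1, 132)) = Rational(21, 22) ≈ 0.95455)
Add(Mul(Function('V')(-13, -3), Pow(r, -1)), Mul(112, Pow(471, -1))) = Add(Mul(-3, Pow(Rational(21, 22), -1)), Mul(112, Pow(471, -1))) = Add(Mul(-3, Rational(22, 21)), Mul(112, Rational(1, 471))) = Add(Rational(-22, 7), Rational(112, 471)) = Rational(-9578, 3297)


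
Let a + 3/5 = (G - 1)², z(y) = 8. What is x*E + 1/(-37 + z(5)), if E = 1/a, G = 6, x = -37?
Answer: -5487/3538 ≈ -1.5509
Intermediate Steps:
a = 122/5 (a = -⅗ + (6 - 1)² = -⅗ + 5² = -⅗ + 25 = 122/5 ≈ 24.400)
E = 5/122 (E = 1/(122/5) = 5/122 ≈ 0.040984)
x*E + 1/(-37 + z(5)) = -37*5/122 + 1/(-37 + 8) = -185/122 + 1/(-29) = -185/122 - 1/29 = -5487/3538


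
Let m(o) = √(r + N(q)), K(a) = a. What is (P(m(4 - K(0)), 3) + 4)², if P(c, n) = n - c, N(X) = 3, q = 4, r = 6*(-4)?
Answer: (7 - I*√21)² ≈ 28.0 - 64.156*I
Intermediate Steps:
r = -24
m(o) = I*√21 (m(o) = √(-24 + 3) = √(-21) = I*√21)
(P(m(4 - K(0)), 3) + 4)² = ((3 - I*√21) + 4)² = (7 - I*√21)²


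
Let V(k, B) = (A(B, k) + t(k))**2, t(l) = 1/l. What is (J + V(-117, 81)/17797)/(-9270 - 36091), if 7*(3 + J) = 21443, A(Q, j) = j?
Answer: -3813153154/56506152339 ≈ -0.067482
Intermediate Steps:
t(l) = 1/l
J = 21422/7 (J = -3 + (1/7)*21443 = -3 + 21443/7 = 21422/7 ≈ 3060.3)
V(k, B) = (k + 1/k)**2
(J + V(-117, 81)/17797)/(-9270 - 36091) = (21422/7 + ((1 + (-117)**2)**2/(-117)**2)/17797)/(-9270 - 36091) = (21422/7 + ((1 + 13689)**2/13689)*(1/17797))/(-45361) = (21422/7 + ((1/13689)*13690**2)*(1/17797))*(-1/45361) = (21422/7 + ((1/13689)*187416100)*(1/17797))*(-1/45361) = (21422/7 + (187416100/13689)*(1/17797))*(-1/45361) = (21422/7 + 136900/177957)*(-1/45361) = (3813153154/1245699)*(-1/45361) = -3813153154/56506152339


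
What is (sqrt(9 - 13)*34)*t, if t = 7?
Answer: 476*I ≈ 476.0*I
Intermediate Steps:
(sqrt(9 - 13)*34)*t = (sqrt(9 - 13)*34)*7 = (sqrt(-4)*34)*7 = ((2*I)*34)*7 = (68*I)*7 = 476*I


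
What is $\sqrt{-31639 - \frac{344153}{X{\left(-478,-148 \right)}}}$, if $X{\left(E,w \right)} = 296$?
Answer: $\frac{i \sqrt{718487978}}{148} \approx 181.11 i$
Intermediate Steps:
$\sqrt{-31639 - \frac{344153}{X{\left(-478,-148 \right)}}} = \sqrt{-31639 - \frac{344153}{296}} = \sqrt{- \frac{9709297}{296}} = \frac{i \sqrt{718487978}}{148}$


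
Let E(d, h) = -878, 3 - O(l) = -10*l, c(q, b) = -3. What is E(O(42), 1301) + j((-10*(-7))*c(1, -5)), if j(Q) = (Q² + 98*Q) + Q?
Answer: 22432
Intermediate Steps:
O(l) = 3 + 10*l (O(l) = 3 - (-10)*l = 3 + 10*l)
j(Q) = Q² + 99*Q
E(O(42), 1301) + j((-10*(-7))*c(1, -5)) = -878 + (-10*(-7)*(-3))*(99 - 10*(-7)*(-3)) = -878 + (70*(-3))*(99 + 70*(-3)) = -878 - 210*(99 - 210) = -878 - 210*(-111) = -878 + 23310 = 22432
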